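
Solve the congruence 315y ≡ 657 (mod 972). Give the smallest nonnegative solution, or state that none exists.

gcd(972, 315):
  972 = 3×315 + 27
  315 = 11×27 + 18
  27 = 1×18 + 9
  18 = 2×9
so gcd(972, 315) = 9.
9 divides 657, so solutions exist.
Back-substitute for Bézout coefficients:
  9 = 27 - 1×18
  ... = 315×(-37) + 972×(12)
So 315×(-37) ≡ 9 (mod 972); multiply by 73: y ≡ -2701 (mod 108).
Smallest nonnegative: y = -2701 mod 108 = 107.

107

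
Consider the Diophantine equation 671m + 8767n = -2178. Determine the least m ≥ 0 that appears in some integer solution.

gcd(8767, 671) = 11  (8767 = 13*671 + 44, 671 = 15*44 + 11, 44 = 4*11).
11 divides -2178, so solutions exist.
Back-substituting, 671*(196) + 8767*(-15) = 11.
Scale by -2178/11 = -198: (m₀, n₀) = (-38808, 2970).
General solution: m = -38808 + 797t, n = 2970 - 61t for integer t.
m ≥ 0: smallest is -38808 mod 797 = 245 (at t = 49), with n = -19.

245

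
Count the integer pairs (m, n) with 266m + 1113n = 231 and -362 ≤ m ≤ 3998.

27

gcd(1113, 266):
  1113 = 4×266 + 49
  266 = 5×49 + 21
  49 = 2×21 + 7
  21 = 3×7
so gcd(1113, 266) = 7.
Back-substitute for Bézout coefficients:
  7 = 49 - 2×21
  ... = 266×(-46) + 1113×(11)
Scale by 33: particular solution (-1518, 363); reduce m mod 159: (72, -17).
General solution: m = 72 + 159t, n = -17 - 38t for integer t.
-362 ≤ 72 + 159t ≤ 3998 gives t ∈ [-2, 24], which is 27 values.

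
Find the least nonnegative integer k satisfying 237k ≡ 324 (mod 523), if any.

339

gcd(523, 237) = 1.
1 divides 324, so solutions exist.
By Bézout, 237·(64) + 523·(-29) = 1.
So 237·(64) ≡ 1 (mod 523); multiply by 324: k ≡ 20736 (mod 523).
Smallest nonnegative: k = 20736 mod 523 = 339.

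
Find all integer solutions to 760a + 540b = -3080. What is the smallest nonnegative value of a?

gcd(760, 540):
  760 = 1*540 + 220
  540 = 2*220 + 100
  220 = 2*100 + 20
  100 = 5*20
so gcd(760, 540) = 20.
20 divides -3080, so solutions exist.
Back-substitute for Bézout coefficients:
  20 = 220 - 2*100
  ... = 760*(5) + 540*(-7)
Scale by -3080/20 = -154: (a₀, b₀) = (-770, 1078).
General solution: a = -770 + 27t, b = 1078 - 38t for integer t.
a ≥ 0: smallest is -770 mod 27 = 13 (at t = 29), with b = -24.

13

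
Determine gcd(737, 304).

gcd(737, 304):
  737 = 2*304 + 129
  304 = 2*129 + 46
  129 = 2*46 + 37
  46 = 1*37 + 9
  37 = 4*9 + 1
  9 = 9*1
so gcd(737, 304) = 1.

1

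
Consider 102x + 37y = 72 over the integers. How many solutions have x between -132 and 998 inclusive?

31

gcd(102, 37) = 1  (102 = 2*37 + 28, 37 = 1*28 + 9, 28 = 3*9 + 1, 9 = 9*1).
Back-substituting, 102*(4) + 37*(-11) = 1.
Scale by 72: particular solution (288, -792); reduce x mod 37: (29, -78).
General solution: x = 29 + 37t, y = -78 - 102t for integer t.
-132 ≤ 29 + 37t ≤ 998 gives t ∈ [-4, 26], which is 31 values.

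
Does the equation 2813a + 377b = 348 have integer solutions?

gcd(2813, 377) = 29  (2813 = 7·377 + 174, 377 = 2·174 + 29, 174 = 6·29).
29 divides 348, so integer solutions exist.

yes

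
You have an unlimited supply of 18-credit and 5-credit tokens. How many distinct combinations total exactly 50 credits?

1

Need nonnegative integers with 18j + 5k = 50.
gcd(18, 5) = 1, and 18·(2) + 5·(-7) = 1.
So (j₀, k₀) = (100, -350); general j = 100 + 5t, k = -350 - 18t.
j ≥ 0 ⇒ t ≥ -20; k ≥ 0 ⇒ t ≤ -20. That's 1 value of t.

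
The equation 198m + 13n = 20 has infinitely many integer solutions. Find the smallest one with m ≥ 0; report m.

gcd(198, 13):
  198 = 15*13 + 3
  13 = 4*3 + 1
  3 = 3*1
so gcd(198, 13) = 1.
1 divides 20, so solutions exist.
Back-substitute for Bézout coefficients:
  1 = 13 - 4*3
  ... = 198*(-4) + 13*(61)
Scale by 20/1 = 20: (m₀, n₀) = (-80, 1220).
General solution: m = -80 + 13t, n = 1220 - 198t for integer t.
m ≥ 0: smallest is -80 mod 13 = 11 (at t = 7), with n = -166.

11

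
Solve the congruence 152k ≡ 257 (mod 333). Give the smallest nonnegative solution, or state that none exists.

gcd(333, 152) = 1  (333 = 2*152 + 29, 152 = 5*29 + 7, 29 = 4*7 + 1, 7 = 7*1).
1 divides 257, so solutions exist.
Back-substituting, 152*(-46) + 333*(21) = 1.
So 152*(-46) ≡ 1 (mod 333); multiply by 257: k ≡ -11822 (mod 333).
Smallest nonnegative: k = -11822 mod 333 = 166.

166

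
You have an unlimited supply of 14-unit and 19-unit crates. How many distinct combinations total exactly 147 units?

1

Need nonnegative integers with 14j + 19k = 147.
gcd(14, 19) = 1, and 14·(-4) + 19·(3) = 1.
So (j₀, k₀) = (-588, 441); general j = -588 + 19t, k = 441 - 14t.
j ≥ 0 ⇒ t ≥ 31; k ≥ 0 ⇒ t ≤ 31. That's 1 value of t.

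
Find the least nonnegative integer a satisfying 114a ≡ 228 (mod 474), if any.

2

gcd(474, 114) = 6.
6 divides 228, so solutions exist.
By Bézout, 114*(25) + 474*(-6) = 6.
So 114*(25) ≡ 6 (mod 474); multiply by 38: a ≡ 950 (mod 79).
Smallest nonnegative: a = 950 mod 79 = 2.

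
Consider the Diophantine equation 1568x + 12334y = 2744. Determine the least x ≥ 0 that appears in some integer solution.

222

gcd(12334, 1568) = 14  (12334 = 7×1568 + 1358, 1568 = 1×1358 + 210, 1358 = 6×210 + 98, 210 = 2×98 + 14, 98 = 7×14).
14 divides 2744, so solutions exist.
Back-substituting, 1568×(118) + 12334×(-15) = 14.
Scale by 2744/14 = 196: (x₀, y₀) = (23128, -2940).
General solution: x = 23128 + 881t, y = -2940 - 112t for integer t.
x ≥ 0: smallest is 23128 mod 881 = 222 (at t = -26), with y = -28.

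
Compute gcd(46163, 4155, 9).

1

gcd(46163, 4155) = 1  (46163 = 11×4155 + 458, 4155 = 9×458 + 33, 458 = 13×33 + 29, 33 = 1×29 + 4, 29 = 7×4 + 1, 4 = 4×1).
gcd(1, 9) = 1.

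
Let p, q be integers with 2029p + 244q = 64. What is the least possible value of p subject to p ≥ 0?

gcd(2029, 244):
  2029 = 8×244 + 77
  244 = 3×77 + 13
  77 = 5×13 + 12
  13 = 1×12 + 1
  12 = 12×1
so gcd(2029, 244) = 1.
1 divides 64, so solutions exist.
Back-substitute for Bézout coefficients:
  1 = 13 - 1×12
  ... = 2029×(-19) + 244×(158)
Scale by 64/1 = 64: (p₀, q₀) = (-1216, 10112).
General solution: p = -1216 + 244t, q = 10112 - 2029t for integer t.
p ≥ 0: smallest is -1216 mod 244 = 4 (at t = 5), with q = -33.

4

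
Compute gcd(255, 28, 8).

gcd(255, 28) = 1  (255 = 9×28 + 3, 28 = 9×3 + 1, 3 = 3×1).
gcd(1, 8) = 1.

1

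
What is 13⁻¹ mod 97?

15

gcd(97, 13):
  97 = 7×13 + 6
  13 = 2×6 + 1
  6 = 6×1
so gcd(97, 13) = 1.
Back-substitute for Bézout coefficients:
  1 = 13 - 2×6
  ... = 13×(15) + 97×(-2)
So 13×15 ≡ 1 (mod 97), and 15 mod 97 = 15.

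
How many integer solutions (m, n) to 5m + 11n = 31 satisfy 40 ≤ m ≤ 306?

gcd(11, 5) = 1  (11 = 2·5 + 1, 5 = 5·1).
Back-substituting, 5·(-2) + 11·(1) = 1.
Scale by 31: particular solution (-62, 31); reduce m mod 11: (4, 1).
General solution: m = 4 + 11t, n = 1 - 5t for integer t.
40 ≤ 4 + 11t ≤ 306 gives t ∈ [4, 27], which is 24 values.

24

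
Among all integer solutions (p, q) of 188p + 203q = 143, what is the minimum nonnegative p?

4

gcd(203, 188):
  203 = 1·188 + 15
  188 = 12·15 + 8
  15 = 1·8 + 7
  8 = 1·7 + 1
  7 = 7·1
so gcd(203, 188) = 1.
1 divides 143, so solutions exist.
Back-substitute for Bézout coefficients:
  1 = 8 - 1·7
  ... = 188·(27) + 203·(-25)
Scale by 143/1 = 143: (p₀, q₀) = (3861, -3575).
General solution: p = 3861 + 203t, q = -3575 - 188t for integer t.
p ≥ 0: smallest is 3861 mod 203 = 4 (at t = -19), with q = -3.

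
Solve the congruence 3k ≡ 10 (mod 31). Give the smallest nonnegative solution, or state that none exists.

gcd(31, 3) = 1  (31 = 10·3 + 1, 3 = 3·1).
1 divides 10, so solutions exist.
Back-substituting, 3·(-10) + 31·(1) = 1.
So 3·(-10) ≡ 1 (mod 31); multiply by 10: k ≡ -100 (mod 31).
Smallest nonnegative: k = -100 mod 31 = 24.

24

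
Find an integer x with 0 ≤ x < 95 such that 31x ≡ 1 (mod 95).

gcd(95, 31) = 1  (95 = 3·31 + 2, 31 = 15·2 + 1, 2 = 2·1).
Back-substituting, 31·(46) + 95·(-15) = 1.
So 31·46 ≡ 1 (mod 95), and 46 mod 95 = 46.

46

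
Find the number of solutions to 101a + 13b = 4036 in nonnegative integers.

3

gcd(101, 13):
  101 = 7*13 + 10
  13 = 1*10 + 3
  10 = 3*3 + 1
  3 = 3*1
so gcd(101, 13) = 1.
Back-substitute for Bézout coefficients:
  1 = 10 - 3*3
  ... = 101*(4) + 13*(-31)
Scale by 4036: one solution is (16144, -125116). Reduce a mod 13: (11, 225).
General: a = 11 + 13t, b = 225 - 101t.
a ≥ 0 ⇒ t ≥ 0; b ≥ 0 ⇒ t ≤ 2. So t ∈ [0, 2]: 3 solutions.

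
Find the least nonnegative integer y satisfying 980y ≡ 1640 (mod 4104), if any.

232

gcd(4104, 980) = 4  (4104 = 4×980 + 184, 980 = 5×184 + 60, 184 = 3×60 + 4, 60 = 15×4).
4 divides 1640, so solutions exist.
Back-substituting, 980×(-67) + 4104×(16) = 4.
So 980×(-67) ≡ 4 (mod 4104); multiply by 410: y ≡ -27470 (mod 1026).
Smallest nonnegative: y = -27470 mod 1026 = 232.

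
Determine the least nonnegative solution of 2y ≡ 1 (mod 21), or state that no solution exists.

11

gcd(21, 2) = 1  (21 = 10·2 + 1, 2 = 2·1).
1 divides 1, so solutions exist.
Back-substituting, 2·(-10) + 21·(1) = 1.
So 2·(-10) ≡ 1 (mod 21); multiply by 1: y ≡ -10 (mod 21).
Smallest nonnegative: y = -10 mod 21 = 11.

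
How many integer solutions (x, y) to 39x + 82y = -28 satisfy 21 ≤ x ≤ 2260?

gcd(82, 39) = 1  (82 = 2·39 + 4, 39 = 9·4 + 3, 4 = 1·3 + 1, 3 = 3·1).
Back-substituting, 39·(-21) + 82·(10) = 1.
Scale by -28: particular solution (588, -280); reduce x mod 82: (14, -7).
General solution: x = 14 + 82t, y = -7 - 39t for integer t.
21 ≤ 14 + 82t ≤ 2260 gives t ∈ [1, 27], which is 27 values.

27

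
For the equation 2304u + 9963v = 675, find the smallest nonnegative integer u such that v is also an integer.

gcd(9963, 2304):
  9963 = 4·2304 + 747
  2304 = 3·747 + 63
  747 = 11·63 + 54
  63 = 1·54 + 9
  54 = 6·9
so gcd(9963, 2304) = 9.
9 divides 675, so solutions exist.
Back-substitute for Bézout coefficients:
  9 = 63 - 1·54
  ... = 2304·(160) + 9963·(-37)
Scale by 675/9 = 75: (u₀, v₀) = (12000, -2775).
General solution: u = 12000 + 1107t, v = -2775 - 256t for integer t.
u ≥ 0: smallest is 12000 mod 1107 = 930 (at t = -10), with v = -215.

930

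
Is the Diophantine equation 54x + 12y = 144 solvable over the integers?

yes

gcd(54, 12):
  54 = 4·12 + 6
  12 = 2·6
so gcd(54, 12) = 6.
6 divides 144, so integer solutions exist.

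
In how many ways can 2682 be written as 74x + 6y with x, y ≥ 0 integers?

13

gcd(74, 6):
  74 = 12×6 + 2
  6 = 3×2
so gcd(74, 6) = 2.
Back-substitute for Bézout coefficients:
  2 = 74 - 12×6
  ... = 74×(1) + 6×(-12)
Scale by 1341: one solution is (1341, -16092). Reduce x mod 3: (0, 447).
General: x = 0 + 3t, y = 447 - 37t.
x ≥ 0 ⇒ t ≥ 0; y ≥ 0 ⇒ t ≤ 12. So t ∈ [0, 12]: 13 solutions.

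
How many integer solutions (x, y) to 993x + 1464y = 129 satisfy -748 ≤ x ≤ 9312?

gcd(1464, 993) = 3.
By Bézout, 993·(115) + 1464·(-78) = 3.
Particular solution: (65, -44).
General solution: x = 65 + 488t, y = -44 - 331t for integer t.
-748 ≤ 65 + 488t ≤ 9312 gives t ∈ [-1, 18], which is 20 values.

20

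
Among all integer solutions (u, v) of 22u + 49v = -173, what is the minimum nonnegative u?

30

gcd(49, 22) = 1.
1 divides -173, so solutions exist.
By Bézout, 22*(-20) + 49*(9) = 1.
Scale by -173/1 = -173: (u₀, v₀) = (3460, -1557).
General solution: u = 3460 + 49t, v = -1557 - 22t for integer t.
u ≥ 0: smallest is 3460 mod 49 = 30 (at t = -70), with v = -17.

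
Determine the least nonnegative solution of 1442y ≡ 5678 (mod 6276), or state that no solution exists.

1549

gcd(6276, 1442) = 2  (6276 = 4×1442 + 508, 1442 = 2×508 + 426, 508 = 1×426 + 82, 426 = 5×82 + 16, 82 = 5×16 + 2, 16 = 8×2).
2 divides 5678, so solutions exist.
Back-substituting, 1442×(-383) + 6276×(88) = 2.
So 1442×(-383) ≡ 2 (mod 6276); multiply by 2839: y ≡ -1087337 (mod 3138).
Smallest nonnegative: y = -1087337 mod 3138 = 1549.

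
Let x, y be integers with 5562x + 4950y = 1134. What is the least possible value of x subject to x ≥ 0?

gcd(5562, 4950) = 18.
18 divides 1134, so solutions exist.
By Bézout, 5562·(89) + 4950·(-100) = 18.
Scale by 1134/18 = 63: (x₀, y₀) = (5607, -6300).
General solution: x = 5607 + 275t, y = -6300 - 309t for integer t.
x ≥ 0: smallest is 5607 mod 275 = 107 (at t = -20), with y = -120.

107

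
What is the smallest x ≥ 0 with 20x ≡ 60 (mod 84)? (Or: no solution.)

gcd(84, 20) = 4  (84 = 4·20 + 4, 20 = 5·4).
4 divides 60, so solutions exist.
Back-substituting, 20·(-4) + 84·(1) = 4.
So 20·(-4) ≡ 4 (mod 84); multiply by 15: x ≡ -60 (mod 21).
Smallest nonnegative: x = -60 mod 21 = 3.

3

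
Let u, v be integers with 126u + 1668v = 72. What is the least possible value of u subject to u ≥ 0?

gcd(1668, 126):
  1668 = 13×126 + 30
  126 = 4×30 + 6
  30 = 5×6
so gcd(1668, 126) = 6.
6 divides 72, so solutions exist.
Back-substitute for Bézout coefficients:
  6 = 126 - 4×30
  ... = 126×(53) + 1668×(-4)
Scale by 72/6 = 12: (u₀, v₀) = (636, -48).
General solution: u = 636 + 278t, v = -48 - 21t for integer t.
u ≥ 0: smallest is 636 mod 278 = 80 (at t = -2), with v = -6.

80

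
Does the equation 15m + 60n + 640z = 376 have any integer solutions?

no

gcd(60, 15):
  60 = 4×15
so gcd(60, 15) = 15.
gcd(15, 640) = 5.
5 does not divide 376 (remainder 1), so no integer solutions.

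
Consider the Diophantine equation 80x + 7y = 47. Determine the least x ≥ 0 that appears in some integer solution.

4

gcd(80, 7):
  80 = 11×7 + 3
  7 = 2×3 + 1
  3 = 3×1
so gcd(80, 7) = 1.
1 divides 47, so solutions exist.
Back-substitute for Bézout coefficients:
  1 = 7 - 2×3
  ... = 80×(-2) + 7×(23)
Scale by 47/1 = 47: (x₀, y₀) = (-94, 1081).
General solution: x = -94 + 7t, y = 1081 - 80t for integer t.
x ≥ 0: smallest is -94 mod 7 = 4 (at t = 14), with y = -39.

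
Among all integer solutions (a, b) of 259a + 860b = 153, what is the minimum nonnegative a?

gcd(860, 259):
  860 = 3·259 + 83
  259 = 3·83 + 10
  83 = 8·10 + 3
  10 = 3·3 + 1
  3 = 3·1
so gcd(860, 259) = 1.
1 divides 153, so solutions exist.
Back-substitute for Bézout coefficients:
  1 = 10 - 3·3
  ... = 259·(259) + 860·(-78)
Scale by 153/1 = 153: (a₀, b₀) = (39627, -11934).
General solution: a = 39627 + 860t, b = -11934 - 259t for integer t.
a ≥ 0: smallest is 39627 mod 860 = 67 (at t = -46), with b = -20.

67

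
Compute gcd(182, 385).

gcd(385, 182):
  385 = 2×182 + 21
  182 = 8×21 + 14
  21 = 1×14 + 7
  14 = 2×7
so gcd(385, 182) = 7.

7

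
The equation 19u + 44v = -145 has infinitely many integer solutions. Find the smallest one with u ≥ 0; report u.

41

gcd(44, 19) = 1.
1 divides -145, so solutions exist.
By Bézout, 19*(7) + 44*(-3) = 1.
Scale by -145/1 = -145: (u₀, v₀) = (-1015, 435).
General solution: u = -1015 + 44t, v = 435 - 19t for integer t.
u ≥ 0: smallest is -1015 mod 44 = 41 (at t = 24), with v = -21.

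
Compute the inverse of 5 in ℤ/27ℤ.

gcd(27, 5):
  27 = 5·5 + 2
  5 = 2·2 + 1
  2 = 2·1
so gcd(27, 5) = 1.
Back-substitute for Bézout coefficients:
  1 = 5 - 2·2
  ... = 5·(11) + 27·(-2)
So 5·11 ≡ 1 (mod 27), and 11 mod 27 = 11.

11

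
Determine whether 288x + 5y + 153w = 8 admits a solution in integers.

yes

gcd(288, 5) = 1.
gcd(1, 153) = 1.
1 divides 8, so integer solutions exist.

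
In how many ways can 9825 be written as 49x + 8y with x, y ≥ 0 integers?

25

gcd(49, 8) = 1  (49 = 6*8 + 1, 8 = 8*1).
Back-substituting, 49*(1) + 8*(-6) = 1.
Scale by 9825: one solution is (9825, -58950). Reduce x mod 8: (1, 1222).
General: x = 1 + 8t, y = 1222 - 49t.
x ≥ 0 ⇒ t ≥ 0; y ≥ 0 ⇒ t ≤ 24. So t ∈ [0, 24]: 25 solutions.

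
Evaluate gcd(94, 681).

gcd(681, 94):
  681 = 7·94 + 23
  94 = 4·23 + 2
  23 = 11·2 + 1
  2 = 2·1
so gcd(681, 94) = 1.

1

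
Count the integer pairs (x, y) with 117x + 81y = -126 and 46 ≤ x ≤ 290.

gcd(117, 81) = 9.
By Bézout, 117·(-2) + 81·(3) = 9.
Particular solution: (1, -3).
General solution: x = 1 + 9t, y = -3 - 13t for integer t.
46 ≤ 1 + 9t ≤ 290 gives t ∈ [5, 32], which is 28 values.

28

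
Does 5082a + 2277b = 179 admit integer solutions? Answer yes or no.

no

gcd(5082, 2277) = 33  (5082 = 2×2277 + 528, 2277 = 4×528 + 165, 528 = 3×165 + 33, 165 = 5×33).
33 does not divide 179 (remainder 14), so no integer solutions.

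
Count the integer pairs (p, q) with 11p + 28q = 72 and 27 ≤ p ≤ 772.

gcd(28, 11):
  28 = 2*11 + 6
  11 = 1*6 + 5
  6 = 1*5 + 1
  5 = 5*1
so gcd(28, 11) = 1.
Back-substitute for Bézout coefficients:
  1 = 6 - 1*5
  ... = 11*(-5) + 28*(2)
Scale by 72: particular solution (-360, 144); reduce p mod 28: (4, 1).
General solution: p = 4 + 28t, q = 1 - 11t for integer t.
27 ≤ 4 + 28t ≤ 772 gives t ∈ [1, 27], which is 27 values.

27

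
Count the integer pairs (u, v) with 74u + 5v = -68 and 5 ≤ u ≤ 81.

15

gcd(74, 5) = 1.
By Bézout, 74×(-1) + 5×(15) = 1.
Particular solution: (3, -58).
General solution: u = 3 + 5t, v = -58 - 74t for integer t.
5 ≤ 3 + 5t ≤ 81 gives t ∈ [1, 15], which is 15 values.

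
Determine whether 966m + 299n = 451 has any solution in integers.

gcd(966, 299) = 23  (966 = 3·299 + 69, 299 = 4·69 + 23, 69 = 3·23).
23 does not divide 451 (remainder 14), so no integer solutions.

no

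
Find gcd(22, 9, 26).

gcd(22, 9):
  22 = 2×9 + 4
  9 = 2×4 + 1
  4 = 4×1
so gcd(22, 9) = 1.
gcd(1, 26) = 1.

1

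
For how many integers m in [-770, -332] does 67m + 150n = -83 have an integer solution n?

3

gcd(150, 67) = 1  (150 = 2·67 + 16, 67 = 4·16 + 3, 16 = 5·3 + 1, 3 = 3·1).
Back-substituting, 67·(-47) + 150·(21) = 1.
Scale by -83: particular solution (3901, -1743); reduce m mod 150: (1, -1).
General solution: m = 1 + 150t, n = -1 - 67t for integer t.
-770 ≤ 1 + 150t ≤ -332 gives t ∈ [-5, -3], which is 3 values.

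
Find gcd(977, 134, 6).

gcd(977, 134) = 1  (977 = 7*134 + 39, 134 = 3*39 + 17, 39 = 2*17 + 5, 17 = 3*5 + 2, 5 = 2*2 + 1, 2 = 2*1).
gcd(1, 6) = 1.

1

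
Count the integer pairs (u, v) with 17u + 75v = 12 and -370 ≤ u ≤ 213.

8

gcd(75, 17) = 1.
By Bézout, 17*(-22) + 75*(5) = 1.
Particular solution: (36, -8).
General solution: u = 36 + 75t, v = -8 - 17t for integer t.
-370 ≤ 36 + 75t ≤ 213 gives t ∈ [-5, 2], which is 8 values.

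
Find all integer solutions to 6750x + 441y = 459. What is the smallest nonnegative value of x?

23

gcd(6750, 441) = 9  (6750 = 15·441 + 135, 441 = 3·135 + 36, 135 = 3·36 + 27, 36 = 1·27 + 9, 27 = 3·9).
9 divides 459, so solutions exist.
Back-substituting, 6750·(-13) + 441·(199) = 9.
Scale by 459/9 = 51: (x₀, y₀) = (-663, 10149).
General solution: x = -663 + 49t, y = 10149 - 750t for integer t.
x ≥ 0: smallest is -663 mod 49 = 23 (at t = 14), with y = -351.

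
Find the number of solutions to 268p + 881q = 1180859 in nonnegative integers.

gcd(881, 268) = 1.
By Bézout, 268×(286) + 881×(-87) = 1.
One solution: (491, 1191).
General: p = 491 + 881t, q = 1191 - 268t.
p ≥ 0 ⇒ t ≥ 0; q ≥ 0 ⇒ t ≤ 4. So t ∈ [0, 4]: 5 solutions.

5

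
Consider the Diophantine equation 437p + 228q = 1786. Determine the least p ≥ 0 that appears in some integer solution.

2

gcd(437, 228) = 19.
19 divides 1786, so solutions exist.
By Bézout, 437×(-1) + 228×(2) = 19.
Scale by 1786/19 = 94: (p₀, q₀) = (-94, 188).
General solution: p = -94 + 12t, q = 188 - 23t for integer t.
p ≥ 0: smallest is -94 mod 12 = 2 (at t = 8), with q = 4.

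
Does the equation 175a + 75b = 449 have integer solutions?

gcd(175, 75):
  175 = 2·75 + 25
  75 = 3·25
so gcd(175, 75) = 25.
25 does not divide 449 (remainder 24), so no integer solutions.

no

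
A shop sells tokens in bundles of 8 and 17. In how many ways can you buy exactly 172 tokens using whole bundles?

1

Need nonnegative integers with 8j + 17k = 172.
gcd(8, 17) = 1, and 8·(-2) + 17·(1) = 1.
So (j₀, k₀) = (-344, 172); general j = -344 + 17t, k = 172 - 8t.
j ≥ 0 ⇒ t ≥ 21; k ≥ 0 ⇒ t ≤ 21. That's 1 value of t.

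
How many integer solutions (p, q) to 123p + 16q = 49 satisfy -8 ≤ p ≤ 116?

gcd(123, 16) = 1  (123 = 7·16 + 11, 16 = 1·11 + 5, 11 = 2·5 + 1, 5 = 5·1).
Back-substituting, 123·(3) + 16·(-23) = 1.
Scale by 49: particular solution (147, -1127); reduce p mod 16: (3, -20).
General solution: p = 3 + 16t, q = -20 - 123t for integer t.
-8 ≤ 3 + 16t ≤ 116 gives t ∈ [0, 7], which is 8 values.

8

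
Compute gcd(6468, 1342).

gcd(6468, 1342) = 22  (6468 = 4*1342 + 1100, 1342 = 1*1100 + 242, 1100 = 4*242 + 132, 242 = 1*132 + 110, 132 = 1*110 + 22, 110 = 5*22).

22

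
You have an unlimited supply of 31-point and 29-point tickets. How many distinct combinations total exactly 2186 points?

Need nonnegative integers with 31j + 29k = 2186.
gcd(31, 29) = 1, and 31·(-14) + 29·(15) = 1.
So (j₀, k₀) = (-30604, 32790); general j = -30604 + 29t, k = 32790 - 31t.
j ≥ 0 ⇒ t ≥ 1056; k ≥ 0 ⇒ t ≤ 1057. That's 2 values of t.

2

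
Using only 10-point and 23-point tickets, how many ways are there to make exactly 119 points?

Need nonnegative integers with 10j + 23k = 119.
gcd(10, 23) = 1, and 10·(7) + 23·(-3) = 1.
So (j₀, k₀) = (833, -357); general j = 833 + 23t, k = -357 - 10t.
j ≥ 0 ⇒ t ≥ -36; k ≥ 0 ⇒ t ≤ -36. That's 1 value of t.

1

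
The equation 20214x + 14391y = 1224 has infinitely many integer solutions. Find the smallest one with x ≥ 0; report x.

1142

gcd(20214, 14391) = 9.
9 divides 1224, so solutions exist.
By Bézout, 20214·(173) + 14391·(-243) = 9.
Scale by 1224/9 = 136: (x₀, y₀) = (23528, -33048).
General solution: x = 23528 + 1599t, y = -33048 - 2246t for integer t.
x ≥ 0: smallest is 23528 mod 1599 = 1142 (at t = -14), with y = -1604.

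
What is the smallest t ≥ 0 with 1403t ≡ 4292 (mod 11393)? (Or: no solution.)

gcd(11393, 1403):
  11393 = 8×1403 + 169
  1403 = 8×169 + 51
  169 = 3×51 + 16
  51 = 3×16 + 3
  16 = 5×3 + 1
  3 = 3×1
so gcd(11393, 1403) = 1.
1 divides 4292, so solutions exist.
Back-substitute for Bézout coefficients:
  1 = 16 - 5×3
  ... = 1403×(-3573) + 11393×(440)
So 1403×(-3573) ≡ 1 (mod 11393); multiply by 4292: t ≡ -15335316 (mod 11393).
Smallest nonnegative: t = -15335316 mod 11393 = 11055.

11055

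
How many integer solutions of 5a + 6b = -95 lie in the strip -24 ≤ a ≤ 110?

gcd(6, 5) = 1.
By Bézout, 5·(-1) + 6·(1) = 1.
Particular solution: (5, -20).
General solution: a = 5 + 6t, b = -20 - 5t for integer t.
-24 ≤ 5 + 6t ≤ 110 gives t ∈ [-4, 17], which is 22 values.

22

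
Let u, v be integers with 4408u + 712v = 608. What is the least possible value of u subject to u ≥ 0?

83

gcd(4408, 712):
  4408 = 6*712 + 136
  712 = 5*136 + 32
  136 = 4*32 + 8
  32 = 4*8
so gcd(4408, 712) = 8.
8 divides 608, so solutions exist.
Back-substitute for Bézout coefficients:
  8 = 136 - 4*32
  ... = 4408*(21) + 712*(-130)
Scale by 608/8 = 76: (u₀, v₀) = (1596, -9880).
General solution: u = 1596 + 89t, v = -9880 - 551t for integer t.
u ≥ 0: smallest is 1596 mod 89 = 83 (at t = -17), with v = -513.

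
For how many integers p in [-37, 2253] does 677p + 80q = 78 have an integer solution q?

29

gcd(677, 80) = 1.
By Bézout, 677×(13) + 80×(-110) = 1.
Particular solution: (54, -456).
General solution: p = 54 + 80t, q = -456 - 677t for integer t.
-37 ≤ 54 + 80t ≤ 2253 gives t ∈ [-1, 27], which is 29 values.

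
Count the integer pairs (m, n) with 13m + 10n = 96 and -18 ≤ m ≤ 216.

gcd(13, 10) = 1  (13 = 1·10 + 3, 10 = 3·3 + 1, 3 = 3·1).
Back-substituting, 13·(-3) + 10·(4) = 1.
Scale by 96: particular solution (-288, 384); reduce m mod 10: (2, 7).
General solution: m = 2 + 10t, n = 7 - 13t for integer t.
-18 ≤ 2 + 10t ≤ 216 gives t ∈ [-2, 21], which is 24 values.

24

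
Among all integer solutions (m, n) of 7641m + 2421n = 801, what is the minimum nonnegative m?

gcd(7641, 2421) = 9.
9 divides 801, so solutions exist.
By Bézout, 7641*(-32) + 2421*(101) = 9.
Scale by 801/9 = 89: (m₀, n₀) = (-2848, 8989).
General solution: m = -2848 + 269t, n = 8989 - 849t for integer t.
m ≥ 0: smallest is -2848 mod 269 = 111 (at t = 11), with n = -350.

111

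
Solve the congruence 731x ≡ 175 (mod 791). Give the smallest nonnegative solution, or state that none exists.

63

gcd(791, 731) = 1  (791 = 1×731 + 60, 731 = 12×60 + 11, 60 = 5×11 + 5, 11 = 2×5 + 1, 5 = 5×1).
1 divides 175, so solutions exist.
Back-substituting, 731×(145) + 791×(-134) = 1.
So 731×(145) ≡ 1 (mod 791); multiply by 175: x ≡ 25375 (mod 791).
Smallest nonnegative: x = 25375 mod 791 = 63.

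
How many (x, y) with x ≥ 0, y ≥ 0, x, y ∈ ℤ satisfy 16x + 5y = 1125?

15

gcd(16, 5):
  16 = 3×5 + 1
  5 = 5×1
so gcd(16, 5) = 1.
Back-substitute for Bézout coefficients:
  1 = 16 - 3×5
  ... = 16×(1) + 5×(-3)
Scale by 1125: one solution is (1125, -3375). Reduce x mod 5: (0, 225).
General: x = 0 + 5t, y = 225 - 16t.
x ≥ 0 ⇒ t ≥ 0; y ≥ 0 ⇒ t ≤ 14. So t ∈ [0, 14]: 15 solutions.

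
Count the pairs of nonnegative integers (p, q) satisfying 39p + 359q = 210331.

15

gcd(359, 39):
  359 = 9×39 + 8
  39 = 4×8 + 7
  8 = 1×7 + 1
  7 = 7×1
so gcd(359, 39) = 1.
Back-substitute for Bézout coefficients:
  1 = 8 - 1×7
  ... = 39×(-46) + 359×(5)
Scale by 210331: one solution is (-9675226, 1051655). Reduce p mod 359: (183, 566).
General: p = 183 + 359t, q = 566 - 39t.
p ≥ 0 ⇒ t ≥ 0; q ≥ 0 ⇒ t ≤ 14. So t ∈ [0, 14]: 15 solutions.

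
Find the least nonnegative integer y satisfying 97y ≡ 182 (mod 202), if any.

106

gcd(202, 97) = 1.
1 divides 182, so solutions exist.
By Bézout, 97·(25) + 202·(-12) = 1.
So 97·(25) ≡ 1 (mod 202); multiply by 182: y ≡ 4550 (mod 202).
Smallest nonnegative: y = 4550 mod 202 = 106.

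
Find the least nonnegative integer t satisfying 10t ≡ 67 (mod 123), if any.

19

gcd(123, 10):
  123 = 12×10 + 3
  10 = 3×3 + 1
  3 = 3×1
so gcd(123, 10) = 1.
1 divides 67, so solutions exist.
Back-substitute for Bézout coefficients:
  1 = 10 - 3×3
  ... = 10×(37) + 123×(-3)
So 10×(37) ≡ 1 (mod 123); multiply by 67: t ≡ 2479 (mod 123).
Smallest nonnegative: t = 2479 mod 123 = 19.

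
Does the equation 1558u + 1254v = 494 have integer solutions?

yes

gcd(1558, 1254) = 38.
38 divides 494, so integer solutions exist.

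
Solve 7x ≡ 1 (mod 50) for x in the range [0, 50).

gcd(50, 7):
  50 = 7×7 + 1
  7 = 7×1
so gcd(50, 7) = 1.
Back-substitute for Bézout coefficients:
  1 = 50 - 7×7
  ... = 7×(-7) + 50×(1)
So 7×-7 ≡ 1 (mod 50), and -7 mod 50 = 43.

43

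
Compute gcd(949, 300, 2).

1

gcd(949, 300):
  949 = 3×300 + 49
  300 = 6×49 + 6
  49 = 8×6 + 1
  6 = 6×1
so gcd(949, 300) = 1.
gcd(1, 2) = 1.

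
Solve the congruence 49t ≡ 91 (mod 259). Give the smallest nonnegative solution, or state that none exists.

23

gcd(259, 49) = 7.
7 divides 91, so solutions exist.
By Bézout, 49*(16) + 259*(-3) = 7.
So 49*(16) ≡ 7 (mod 259); multiply by 13: t ≡ 208 (mod 37).
Smallest nonnegative: t = 208 mod 37 = 23.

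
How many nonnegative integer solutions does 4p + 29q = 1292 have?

gcd(29, 4) = 1.
By Bézout, 4·(-7) + 29·(1) = 1.
One solution: (4, 44).
General: p = 4 + 29t, q = 44 - 4t.
p ≥ 0 ⇒ t ≥ 0; q ≥ 0 ⇒ t ≤ 11. So t ∈ [0, 11]: 12 solutions.

12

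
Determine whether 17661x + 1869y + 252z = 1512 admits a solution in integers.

gcd(17661, 1869) = 21  (17661 = 9·1869 + 840, 1869 = 2·840 + 189, 840 = 4·189 + 84, 189 = 2·84 + 21, 84 = 4·21).
gcd(21, 252) = 21.
21 divides 1512, so integer solutions exist.

yes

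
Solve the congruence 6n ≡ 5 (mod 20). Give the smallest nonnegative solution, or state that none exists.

gcd(20, 6) = 2.
2 does not divide 5, so the congruence has no solution.

no solution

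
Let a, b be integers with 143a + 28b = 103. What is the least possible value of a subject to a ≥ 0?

25

gcd(143, 28):
  143 = 5·28 + 3
  28 = 9·3 + 1
  3 = 3·1
so gcd(143, 28) = 1.
1 divides 103, so solutions exist.
Back-substitute for Bézout coefficients:
  1 = 28 - 9·3
  ... = 143·(-9) + 28·(46)
Scale by 103/1 = 103: (a₀, b₀) = (-927, 4738).
General solution: a = -927 + 28t, b = 4738 - 143t for integer t.
a ≥ 0: smallest is -927 mod 28 = 25 (at t = 34), with b = -124.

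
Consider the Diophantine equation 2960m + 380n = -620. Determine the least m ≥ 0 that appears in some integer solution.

3

gcd(2960, 380):
  2960 = 7*380 + 300
  380 = 1*300 + 80
  300 = 3*80 + 60
  80 = 1*60 + 20
  60 = 3*20
so gcd(2960, 380) = 20.
20 divides -620, so solutions exist.
Back-substitute for Bézout coefficients:
  20 = 80 - 1*60
  ... = 2960*(-5) + 380*(39)
Scale by -620/20 = -31: (m₀, n₀) = (155, -1209).
General solution: m = 155 + 19t, n = -1209 - 148t for integer t.
m ≥ 0: smallest is 155 mod 19 = 3 (at t = -8), with n = -25.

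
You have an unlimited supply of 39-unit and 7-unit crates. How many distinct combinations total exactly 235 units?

1

Need nonnegative integers with 39j + 7k = 235.
gcd(39, 7) = 1, and 39·(2) + 7·(-11) = 1.
So (j₀, k₀) = (470, -2585); general j = 470 + 7t, k = -2585 - 39t.
j ≥ 0 ⇒ t ≥ -67; k ≥ 0 ⇒ t ≤ -67. That's 1 value of t.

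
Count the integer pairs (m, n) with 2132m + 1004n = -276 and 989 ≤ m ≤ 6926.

gcd(2132, 1004) = 4  (2132 = 2·1004 + 124, 1004 = 8·124 + 12, 124 = 10·12 + 4, 12 = 3·4).
Back-substituting, 2132·(81) + 1004·(-172) = 4.
Scale by -69: particular solution (-5589, 11868); reduce m mod 251: (184, -391).
General solution: m = 184 + 251t, n = -391 - 533t for integer t.
989 ≤ 184 + 251t ≤ 6926 gives t ∈ [4, 26], which is 23 values.

23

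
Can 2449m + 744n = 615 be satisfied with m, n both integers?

gcd(2449, 744) = 31  (2449 = 3*744 + 217, 744 = 3*217 + 93, 217 = 2*93 + 31, 93 = 3*31).
31 does not divide 615 (remainder 26), so no integer solutions.

no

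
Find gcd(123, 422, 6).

gcd(422, 123):
  422 = 3·123 + 53
  123 = 2·53 + 17
  53 = 3·17 + 2
  17 = 8·2 + 1
  2 = 2·1
so gcd(422, 123) = 1.
gcd(1, 6) = 1.

1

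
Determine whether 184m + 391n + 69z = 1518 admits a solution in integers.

yes

gcd(391, 184) = 23.
gcd(23, 69) = 23.
23 divides 1518, so integer solutions exist.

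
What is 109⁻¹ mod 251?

gcd(251, 109) = 1  (251 = 2×109 + 33, 109 = 3×33 + 10, 33 = 3×10 + 3, 10 = 3×3 + 1, 3 = 3×1).
Back-substituting, 109×(76) + 251×(-33) = 1.
So 109×76 ≡ 1 (mod 251), and 76 mod 251 = 76.

76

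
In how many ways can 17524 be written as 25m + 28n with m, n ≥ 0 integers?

25

gcd(28, 25):
  28 = 1*25 + 3
  25 = 8*3 + 1
  3 = 3*1
so gcd(28, 25) = 1.
Back-substitute for Bézout coefficients:
  1 = 25 - 8*3
  ... = 25*(9) + 28*(-8)
Scale by 17524: one solution is (157716, -140192). Reduce m mod 28: (20, 608).
General: m = 20 + 28t, n = 608 - 25t.
m ≥ 0 ⇒ t ≥ 0; n ≥ 0 ⇒ t ≤ 24. So t ∈ [0, 24]: 25 solutions.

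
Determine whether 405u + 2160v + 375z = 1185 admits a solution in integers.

gcd(2160, 405) = 135  (2160 = 5×405 + 135, 405 = 3×135).
gcd(135, 375) = 15.
15 divides 1185, so integer solutions exist.

yes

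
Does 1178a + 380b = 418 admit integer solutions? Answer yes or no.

yes

gcd(1178, 380) = 38.
38 divides 418, so integer solutions exist.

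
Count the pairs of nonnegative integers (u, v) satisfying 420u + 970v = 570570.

14

gcd(970, 420) = 10.
By Bézout, 420×(-30) + 970×(13) = 10.
One solution: (49, 567).
General: u = 49 + 97t, v = 567 - 42t.
u ≥ 0 ⇒ t ≥ 0; v ≥ 0 ⇒ t ≤ 13. So t ∈ [0, 13]: 14 solutions.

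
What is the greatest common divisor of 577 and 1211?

1

gcd(1211, 577):
  1211 = 2·577 + 57
  577 = 10·57 + 7
  57 = 8·7 + 1
  7 = 7·1
so gcd(1211, 577) = 1.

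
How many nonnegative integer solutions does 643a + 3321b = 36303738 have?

gcd(3321, 643) = 1  (3321 = 5×643 + 106, 643 = 6×106 + 7, 106 = 15×7 + 1, 7 = 7×1).
Back-substituting, 643×(-470) + 3321×(91) = 1.
Scale by 36303738: one solution is (-17062756860, 3303640158). Reduce a mod 3321: (3138, 10324).
General: a = 3138 + 3321t, b = 10324 - 643t.
a ≥ 0 ⇒ t ≥ 0; b ≥ 0 ⇒ t ≤ 16. So t ∈ [0, 16]: 17 solutions.

17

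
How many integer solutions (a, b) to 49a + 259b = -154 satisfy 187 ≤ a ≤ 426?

gcd(259, 49) = 7.
By Bézout, 49·(16) + 259·(-3) = 7.
Particular solution: (18, -4).
General solution: a = 18 + 37t, b = -4 - 7t for integer t.
187 ≤ 18 + 37t ≤ 426 gives t ∈ [5, 11], which is 7 values.

7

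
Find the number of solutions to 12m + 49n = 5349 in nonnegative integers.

9

gcd(49, 12) = 1.
By Bézout, 12·(-4) + 49·(1) = 1.
One solution: (17, 105).
General: m = 17 + 49t, n = 105 - 12t.
m ≥ 0 ⇒ t ≥ 0; n ≥ 0 ⇒ t ≤ 8. So t ∈ [0, 8]: 9 solutions.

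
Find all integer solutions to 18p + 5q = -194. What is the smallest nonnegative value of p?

gcd(18, 5):
  18 = 3·5 + 3
  5 = 1·3 + 2
  3 = 1·2 + 1
  2 = 2·1
so gcd(18, 5) = 1.
1 divides -194, so solutions exist.
Back-substitute for Bézout coefficients:
  1 = 3 - 1·2
  ... = 18·(2) + 5·(-7)
Scale by -194/1 = -194: (p₀, q₀) = (-388, 1358).
General solution: p = -388 + 5t, q = 1358 - 18t for integer t.
p ≥ 0: smallest is -388 mod 5 = 2 (at t = 78), with q = -46.

2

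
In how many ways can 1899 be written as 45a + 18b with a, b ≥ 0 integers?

21

gcd(45, 18) = 9.
By Bézout, 45·(1) + 18·(-2) = 9.
One solution: (1, 103).
General: a = 1 + 2t, b = 103 - 5t.
a ≥ 0 ⇒ t ≥ 0; b ≥ 0 ⇒ t ≤ 20. So t ∈ [0, 20]: 21 solutions.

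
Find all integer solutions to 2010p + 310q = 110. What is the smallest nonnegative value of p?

9

gcd(2010, 310) = 10  (2010 = 6*310 + 150, 310 = 2*150 + 10, 150 = 15*10).
10 divides 110, so solutions exist.
Back-substituting, 2010*(-2) + 310*(13) = 10.
Scale by 110/10 = 11: (p₀, q₀) = (-22, 143).
General solution: p = -22 + 31t, q = 143 - 201t for integer t.
p ≥ 0: smallest is -22 mod 31 = 9 (at t = 1), with q = -58.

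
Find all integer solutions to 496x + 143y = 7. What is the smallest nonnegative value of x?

62

gcd(496, 143):
  496 = 3·143 + 67
  143 = 2·67 + 9
  67 = 7·9 + 4
  9 = 2·4 + 1
  4 = 4·1
so gcd(496, 143) = 1.
1 divides 7, so solutions exist.
Back-substitute for Bézout coefficients:
  1 = 9 - 2·4
  ... = 496·(-32) + 143·(111)
Scale by 7/1 = 7: (x₀, y₀) = (-224, 777).
General solution: x = -224 + 143t, y = 777 - 496t for integer t.
x ≥ 0: smallest is -224 mod 143 = 62 (at t = 2), with y = -215.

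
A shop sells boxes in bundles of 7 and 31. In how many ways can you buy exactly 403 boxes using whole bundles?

Need nonnegative integers with 7j + 31k = 403.
gcd(7, 31) = 1, and 7·(9) + 31·(-2) = 1.
So (j₀, k₀) = (3627, -806); general j = 3627 + 31t, k = -806 - 7t.
j ≥ 0 ⇒ t ≥ -117; k ≥ 0 ⇒ t ≤ -116. That's 2 values of t.

2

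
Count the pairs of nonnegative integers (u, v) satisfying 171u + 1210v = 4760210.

23

gcd(1210, 171) = 1  (1210 = 7*171 + 13, 171 = 13*13 + 2, 13 = 6*2 + 1, 2 = 2*1).
Back-substituting, 171*(-559) + 1210*(79) = 1.
Scale by 4760210: one solution is (-2660957390, 376056590). Reduce u mod 1210: (800, 3821).
General: u = 800 + 1210t, v = 3821 - 171t.
u ≥ 0 ⇒ t ≥ 0; v ≥ 0 ⇒ t ≤ 22. So t ∈ [0, 22]: 23 solutions.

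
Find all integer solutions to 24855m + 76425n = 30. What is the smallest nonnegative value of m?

4191

gcd(76425, 24855):
  76425 = 3×24855 + 1860
  24855 = 13×1860 + 675
  1860 = 2×675 + 510
  675 = 1×510 + 165
  510 = 3×165 + 15
  165 = 11×15
so gcd(76425, 24855) = 15.
15 divides 30, so solutions exist.
Back-substitute for Bézout coefficients:
  15 = 510 - 3×165
  ... = 24855×(-452) + 76425×(147)
Scale by 30/15 = 2: (m₀, n₀) = (-904, 294).
General solution: m = -904 + 5095t, n = 294 - 1657t for integer t.
m ≥ 0: smallest is -904 mod 5095 = 4191 (at t = 1), with n = -1363.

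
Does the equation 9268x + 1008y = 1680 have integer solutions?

gcd(9268, 1008):
  9268 = 9*1008 + 196
  1008 = 5*196 + 28
  196 = 7*28
so gcd(9268, 1008) = 28.
28 divides 1680, so integer solutions exist.

yes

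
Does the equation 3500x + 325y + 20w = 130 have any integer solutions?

yes

gcd(3500, 325) = 25.
gcd(25, 20) = 5.
5 divides 130, so integer solutions exist.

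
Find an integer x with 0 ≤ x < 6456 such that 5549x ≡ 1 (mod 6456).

gcd(6456, 5549) = 1.
By Bézout, 5549*(-1267) + 6456*(1089) = 1.
So 5549*-1267 ≡ 1 (mod 6456), and -1267 mod 6456 = 5189.

5189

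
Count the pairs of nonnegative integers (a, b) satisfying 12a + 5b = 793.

gcd(12, 5):
  12 = 2*5 + 2
  5 = 2*2 + 1
  2 = 2*1
so gcd(12, 5) = 1.
Back-substitute for Bézout coefficients:
  1 = 5 - 2*2
  ... = 12*(-2) + 5*(5)
Scale by 793: one solution is (-1586, 3965). Reduce a mod 5: (4, 149).
General: a = 4 + 5t, b = 149 - 12t.
a ≥ 0 ⇒ t ≥ 0; b ≥ 0 ⇒ t ≤ 12. So t ∈ [0, 12]: 13 solutions.

13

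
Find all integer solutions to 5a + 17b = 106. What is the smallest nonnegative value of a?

gcd(17, 5):
  17 = 3×5 + 2
  5 = 2×2 + 1
  2 = 2×1
so gcd(17, 5) = 1.
1 divides 106, so solutions exist.
Back-substitute for Bézout coefficients:
  1 = 5 - 2×2
  ... = 5×(7) + 17×(-2)
Scale by 106/1 = 106: (a₀, b₀) = (742, -212).
General solution: a = 742 + 17t, b = -212 - 5t for integer t.
a ≥ 0: smallest is 742 mod 17 = 11 (at t = -43), with b = 3.

11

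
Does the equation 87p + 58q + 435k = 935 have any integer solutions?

gcd(87, 58) = 29  (87 = 1×58 + 29, 58 = 2×29).
gcd(29, 435) = 29.
29 does not divide 935 (remainder 7), so no integer solutions.

no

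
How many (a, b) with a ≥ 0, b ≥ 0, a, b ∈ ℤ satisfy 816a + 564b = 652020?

gcd(816, 564):
  816 = 1×564 + 252
  564 = 2×252 + 60
  252 = 4×60 + 12
  60 = 5×12
so gcd(816, 564) = 12.
Back-substitute for Bézout coefficients:
  12 = 252 - 4×60
  ... = 816×(9) + 564×(-13)
Scale by 54335: one solution is (489015, -706355). Reduce a mod 47: (27, 1117).
General: a = 27 + 47t, b = 1117 - 68t.
a ≥ 0 ⇒ t ≥ 0; b ≥ 0 ⇒ t ≤ 16. So t ∈ [0, 16]: 17 solutions.

17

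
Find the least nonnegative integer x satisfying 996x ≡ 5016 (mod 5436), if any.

gcd(5436, 996) = 12  (5436 = 5×996 + 456, 996 = 2×456 + 84, 456 = 5×84 + 36, 84 = 2×36 + 12, 36 = 3×12).
12 divides 5016, so solutions exist.
Back-substituting, 996×(131) + 5436×(-24) = 12.
So 996×(131) ≡ 12 (mod 5436); multiply by 418: x ≡ 54758 (mod 453).
Smallest nonnegative: x = 54758 mod 453 = 398.

398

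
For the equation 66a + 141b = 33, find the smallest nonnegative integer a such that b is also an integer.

24

gcd(141, 66):
  141 = 2×66 + 9
  66 = 7×9 + 3
  9 = 3×3
so gcd(141, 66) = 3.
3 divides 33, so solutions exist.
Back-substitute for Bézout coefficients:
  3 = 66 - 7×9
  ... = 66×(15) + 141×(-7)
Scale by 33/3 = 11: (a₀, b₀) = (165, -77).
General solution: a = 165 + 47t, b = -77 - 22t for integer t.
a ≥ 0: smallest is 165 mod 47 = 24 (at t = -3), with b = -11.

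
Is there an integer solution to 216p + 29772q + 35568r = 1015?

no

gcd(29772, 216) = 36  (29772 = 137·216 + 180, 216 = 1·180 + 36, 180 = 5·36).
gcd(36, 35568) = 36.
36 does not divide 1015 (remainder 7), so no integer solutions.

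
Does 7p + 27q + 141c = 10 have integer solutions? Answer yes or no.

yes

gcd(27, 7):
  27 = 3·7 + 6
  7 = 1·6 + 1
  6 = 6·1
so gcd(27, 7) = 1.
gcd(1, 141) = 1.
1 divides 10, so integer solutions exist.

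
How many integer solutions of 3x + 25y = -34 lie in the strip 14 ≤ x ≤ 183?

gcd(25, 3):
  25 = 8·3 + 1
  3 = 3·1
so gcd(25, 3) = 1.
Back-substitute for Bézout coefficients:
  1 = 25 - 8·3
  ... = 3·(-8) + 25·(1)
Scale by -34: particular solution (272, -34); reduce x mod 25: (22, -4).
General solution: x = 22 + 25t, y = -4 - 3t for integer t.
14 ≤ 22 + 25t ≤ 183 gives t ∈ [0, 6], which is 7 values.

7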